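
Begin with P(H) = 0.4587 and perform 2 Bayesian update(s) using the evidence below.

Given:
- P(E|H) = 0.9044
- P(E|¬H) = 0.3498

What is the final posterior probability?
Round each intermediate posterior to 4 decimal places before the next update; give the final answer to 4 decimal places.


Sequential Bayesian updating:

Initial prior: P(H) = 0.4587

Update 1:
  P(E) = 0.9044 × 0.4587 + 0.3498 × 0.5413 = 0.41484828 + 0.18934674 = 0.60419502
  P(H|E) = 0.41484828 / 0.60419502 = 0.6866

Update 2:
  P(E) = 0.9044 × 0.6866 + 0.3498 × 0.3134 = 0.62096104 + 0.10962732 = 0.73058836
  P(H|E) = 0.62096104 / 0.73058836 = 0.8499

Final posterior: 0.8499


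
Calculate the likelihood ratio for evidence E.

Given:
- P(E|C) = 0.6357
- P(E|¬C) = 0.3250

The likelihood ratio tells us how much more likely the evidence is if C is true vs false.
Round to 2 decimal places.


Likelihood Ratio (LR) = P(E|C) / P(E|¬C)

LR = 0.6357 / 0.3250
   = 1.96

The evidence is 1.96 times more likely if C is true than if C is false.
Since LR > 1, the evidence supports C over ¬C.


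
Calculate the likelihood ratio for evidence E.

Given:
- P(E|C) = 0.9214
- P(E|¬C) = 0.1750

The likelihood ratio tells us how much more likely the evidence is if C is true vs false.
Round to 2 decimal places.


Likelihood Ratio (LR) = P(E|C) / P(E|¬C)

LR = 0.9214 / 0.1750
   = 5.27

The evidence is 5.27 times more likely if C is true than if C is false.
Because LR exceeds 1, E is evidence for C.


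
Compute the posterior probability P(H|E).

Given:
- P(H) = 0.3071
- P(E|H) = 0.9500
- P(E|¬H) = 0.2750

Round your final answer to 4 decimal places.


Bayes' theorem: P(H|E) = P(E|H) × P(H) / P(E)

Step 1: Calculate P(E) using law of total probability
P(E) = P(E|H)P(H) + P(E|¬H)P(¬H)
     = 0.9500 × 0.3071 + 0.2750 × 0.6929
     = 0.29174500 + 0.19054750
     = 0.48229250

Step 2: Apply Bayes' theorem
P(H|E) = P(E|H) × P(H) / P(E)
       = 0.29174500 / 0.48229250
       = 0.6049


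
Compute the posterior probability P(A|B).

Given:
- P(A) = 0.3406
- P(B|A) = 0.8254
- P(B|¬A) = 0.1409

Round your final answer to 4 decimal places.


Bayes' theorem: P(A|B) = P(B|A) × P(A) / P(B)

Step 1: Calculate P(B) using law of total probability
P(B) = P(B|A)P(A) + P(B|¬A)P(¬A)
     = 0.8254 × 0.3406 + 0.1409 × 0.6594
     = 0.28113124 + 0.09290946
     = 0.37404070

Step 2: Apply Bayes' theorem
P(A|B) = P(B|A) × P(A) / P(B)
       = 0.28113124 / 0.37404070
       = 0.7516


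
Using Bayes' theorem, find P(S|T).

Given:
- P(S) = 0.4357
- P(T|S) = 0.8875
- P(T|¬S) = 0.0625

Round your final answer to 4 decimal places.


Bayes' theorem: P(S|T) = P(T|S) × P(S) / P(T)

Step 1: Calculate P(T) using law of total probability
P(T) = P(T|S)P(S) + P(T|¬S)P(¬S)
     = 0.8875 × 0.4357 + 0.0625 × 0.5643
     = 0.38668375 + 0.03526875
     = 0.42195250

Step 2: Apply Bayes' theorem
P(S|T) = P(T|S) × P(S) / P(T)
       = 0.38668375 / 0.42195250
       = 0.9164


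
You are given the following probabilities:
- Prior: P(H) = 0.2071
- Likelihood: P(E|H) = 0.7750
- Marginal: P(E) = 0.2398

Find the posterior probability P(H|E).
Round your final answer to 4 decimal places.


Using Bayes' theorem:

P(H|E) = P(E|H) × P(H) / P(E)
       = 0.7750 × 0.2071 / 0.2398
       = 0.16050250 / 0.2398
       = 0.6693

The evidence strengthens our belief in H.
Prior: 0.2071 → Posterior: 0.6693


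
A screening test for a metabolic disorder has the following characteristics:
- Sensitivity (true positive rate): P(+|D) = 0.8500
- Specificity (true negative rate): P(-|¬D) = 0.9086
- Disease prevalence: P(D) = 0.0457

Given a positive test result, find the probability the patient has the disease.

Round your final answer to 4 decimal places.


Let D = has disease, + = positive test

Given:
- P(D) = 0.0457 (prevalence)
- P(+|D) = 0.8500 (sensitivity)
- P(-|¬D) = 0.9086 (specificity)
- P(+|¬D) = 0.0914 (false positive rate = 1 - specificity)

Step 1: Find P(+)
P(+) = P(+|D)P(D) + P(+|¬D)P(¬D)
     = 0.8500 × 0.0457 + 0.0914 × 0.9543
     = 0.03884500 + 0.08722302
     = 0.12606802

Step 2: Apply Bayes' theorem for P(D|+)
P(D|+) = P(+|D)P(D) / P(+)
       = 0.03884500 / 0.12606802
       = 0.3081


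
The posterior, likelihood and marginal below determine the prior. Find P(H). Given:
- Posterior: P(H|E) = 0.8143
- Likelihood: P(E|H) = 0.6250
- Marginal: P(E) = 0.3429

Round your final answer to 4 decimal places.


From Bayes' theorem: P(H|E) = P(E|H) × P(H) / P(E)

Rearranging for P(H):
P(H) = P(H|E) × P(E) / P(E|H)
     = 0.8143 × 0.3429 / 0.6250
     = 0.27922347 / 0.6250
     = 0.4468


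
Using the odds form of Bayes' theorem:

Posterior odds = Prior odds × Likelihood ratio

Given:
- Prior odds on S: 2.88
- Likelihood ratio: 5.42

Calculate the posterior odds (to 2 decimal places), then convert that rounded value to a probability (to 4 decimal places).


Step 1: Calculate posterior odds
Posterior odds = Prior odds × LR
               = 2.88 × 5.42
               = 15.61

Step 2: Convert to probability
P(S|E) = Posterior odds / (1 + Posterior odds)
       = 15.61 / (1 + 15.61)
       = 15.61 / 16.61
       = 0.9398

The evidence increased P(S) from 0.7423 to 0.9398.


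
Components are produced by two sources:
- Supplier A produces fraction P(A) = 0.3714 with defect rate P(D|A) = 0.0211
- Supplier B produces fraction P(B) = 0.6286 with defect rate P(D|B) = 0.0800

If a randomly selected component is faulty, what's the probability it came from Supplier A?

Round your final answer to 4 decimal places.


Let A = from Supplier A, D = faulty

Given:
- P(A) = 0.3714, P(B) = 0.6286
- P(D|A) = 0.0211, P(D|B) = 0.0800

Step 1: Find P(D)
P(D) = P(D|A)P(A) + P(D|B)P(B)
     = 0.0211 × 0.3714 + 0.0800 × 0.6286
     = 0.00783654 + 0.05028800
     = 0.05812454

Step 2: Apply Bayes' theorem
P(A|D) = P(D|A)P(A) / P(D)
       = 0.00783654 / 0.05812454
       = 0.1348


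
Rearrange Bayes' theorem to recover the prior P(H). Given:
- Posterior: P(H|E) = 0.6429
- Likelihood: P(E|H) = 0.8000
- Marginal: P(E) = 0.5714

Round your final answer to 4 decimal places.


From Bayes' theorem: P(H|E) = P(E|H) × P(H) / P(E)

Rearranging for P(H):
P(H) = P(H|E) × P(E) / P(E|H)
     = 0.6429 × 0.5714 / 0.8000
     = 0.36735306 / 0.8000
     = 0.4592


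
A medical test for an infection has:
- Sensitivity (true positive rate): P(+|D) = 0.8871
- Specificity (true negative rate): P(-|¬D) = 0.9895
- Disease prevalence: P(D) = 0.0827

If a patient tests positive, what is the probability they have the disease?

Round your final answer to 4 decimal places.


Let D = has disease, + = positive test

Given:
- P(D) = 0.0827 (prevalence)
- P(+|D) = 0.8871 (sensitivity)
- P(-|¬D) = 0.9895 (specificity)
- P(+|¬D) = 0.0105 (false positive rate = 1 - specificity)

Step 1: Find P(+)
P(+) = P(+|D)P(D) + P(+|¬D)P(¬D)
     = 0.8871 × 0.0827 + 0.0105 × 0.9173
     = 0.07336317 + 0.00963165
     = 0.08299482

Step 2: Apply Bayes' theorem for P(D|+)
P(D|+) = P(+|D)P(D) / P(+)
       = 0.07336317 / 0.08299482
       = 0.8839


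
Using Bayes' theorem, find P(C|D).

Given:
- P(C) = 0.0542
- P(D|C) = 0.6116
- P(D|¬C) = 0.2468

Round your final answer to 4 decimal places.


Bayes' theorem: P(C|D) = P(D|C) × P(C) / P(D)

Step 1: Calculate P(D) using law of total probability
P(D) = P(D|C)P(C) + P(D|¬C)P(¬C)
     = 0.6116 × 0.0542 + 0.2468 × 0.9458
     = 0.03314872 + 0.23342344
     = 0.26657216

Step 2: Apply Bayes' theorem
P(C|D) = P(D|C) × P(C) / P(D)
       = 0.03314872 / 0.26657216
       = 0.1244


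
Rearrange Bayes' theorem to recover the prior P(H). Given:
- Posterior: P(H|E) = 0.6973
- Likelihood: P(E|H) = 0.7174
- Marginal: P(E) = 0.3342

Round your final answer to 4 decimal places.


From Bayes' theorem: P(H|E) = P(E|H) × P(H) / P(E)

Rearranging for P(H):
P(H) = P(H|E) × P(E) / P(E|H)
     = 0.6973 × 0.3342 / 0.7174
     = 0.23303766 / 0.7174
     = 0.3248


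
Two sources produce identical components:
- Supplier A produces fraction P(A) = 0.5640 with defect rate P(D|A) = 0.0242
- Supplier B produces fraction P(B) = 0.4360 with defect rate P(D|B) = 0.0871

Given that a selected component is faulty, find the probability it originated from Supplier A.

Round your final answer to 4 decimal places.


Let A = from Supplier A, D = faulty

Given:
- P(A) = 0.5640, P(B) = 0.4360
- P(D|A) = 0.0242, P(D|B) = 0.0871

Step 1: Find P(D)
P(D) = P(D|A)P(A) + P(D|B)P(B)
     = 0.0242 × 0.5640 + 0.0871 × 0.4360
     = 0.01364880 + 0.03797560
     = 0.05162440

Step 2: Apply Bayes' theorem
P(A|D) = P(D|A)P(A) / P(D)
       = 0.01364880 / 0.05162440
       = 0.2644


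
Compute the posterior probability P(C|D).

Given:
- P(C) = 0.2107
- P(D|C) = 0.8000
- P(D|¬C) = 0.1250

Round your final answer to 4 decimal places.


Bayes' theorem: P(C|D) = P(D|C) × P(C) / P(D)

Step 1: Calculate P(D) using law of total probability
P(D) = P(D|C)P(C) + P(D|¬C)P(¬C)
     = 0.8000 × 0.2107 + 0.1250 × 0.7893
     = 0.16856000 + 0.09866250
     = 0.26722250

Step 2: Apply Bayes' theorem
P(C|D) = P(D|C) × P(C) / P(D)
       = 0.16856000 / 0.26722250
       = 0.6308


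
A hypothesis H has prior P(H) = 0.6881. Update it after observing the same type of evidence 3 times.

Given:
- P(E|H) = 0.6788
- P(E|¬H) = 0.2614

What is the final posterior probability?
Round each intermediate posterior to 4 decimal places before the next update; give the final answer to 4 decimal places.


Sequential Bayesian updating:

Initial prior: P(H) = 0.6881

Update 1:
  P(E) = 0.6788 × 0.6881 + 0.2614 × 0.3119 = 0.46708228 + 0.08153066 = 0.54861294
  P(H|E) = 0.46708228 / 0.54861294 = 0.8514

Update 2:
  P(E) = 0.6788 × 0.8514 + 0.2614 × 0.1486 = 0.57793032 + 0.03884404 = 0.61677436
  P(H|E) = 0.57793032 / 0.61677436 = 0.9370

Update 3:
  P(E) = 0.6788 × 0.9370 + 0.2614 × 0.0630 = 0.63603560 + 0.01646820 = 0.65250380
  P(H|E) = 0.63603560 / 0.65250380 = 0.9748

Final posterior: 0.9748


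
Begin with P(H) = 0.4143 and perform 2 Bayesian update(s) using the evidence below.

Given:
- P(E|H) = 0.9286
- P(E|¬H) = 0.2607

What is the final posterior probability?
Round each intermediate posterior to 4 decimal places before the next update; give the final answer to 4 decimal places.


Sequential Bayesian updating:

Initial prior: P(H) = 0.4143

Update 1:
  P(E) = 0.9286 × 0.4143 + 0.2607 × 0.5857 = 0.38471898 + 0.15269199 = 0.53741097
  P(H|E) = 0.38471898 / 0.53741097 = 0.7159

Update 2:
  P(E) = 0.9286 × 0.7159 + 0.2607 × 0.2841 = 0.66478474 + 0.07406487 = 0.73884961
  P(H|E) = 0.66478474 / 0.73884961 = 0.8998

Final posterior: 0.8998


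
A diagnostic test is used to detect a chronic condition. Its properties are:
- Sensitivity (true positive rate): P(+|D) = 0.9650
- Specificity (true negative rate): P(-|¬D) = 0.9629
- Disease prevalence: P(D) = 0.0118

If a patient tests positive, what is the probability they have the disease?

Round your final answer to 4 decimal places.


Let D = has disease, + = positive test

Given:
- P(D) = 0.0118 (prevalence)
- P(+|D) = 0.9650 (sensitivity)
- P(-|¬D) = 0.9629 (specificity)
- P(+|¬D) = 0.0371 (false positive rate = 1 - specificity)

Step 1: Find P(+)
P(+) = P(+|D)P(D) + P(+|¬D)P(¬D)
     = 0.9650 × 0.0118 + 0.0371 × 0.9882
     = 0.01138700 + 0.03666222
     = 0.04804922

Step 2: Apply Bayes' theorem for P(D|+)
P(D|+) = P(+|D)P(D) / P(+)
       = 0.01138700 / 0.04804922
       = 0.2370


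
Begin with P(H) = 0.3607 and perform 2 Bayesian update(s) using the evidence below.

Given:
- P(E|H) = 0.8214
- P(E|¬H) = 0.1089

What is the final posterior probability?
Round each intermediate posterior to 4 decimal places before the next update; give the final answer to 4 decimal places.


Sequential Bayesian updating:

Initial prior: P(H) = 0.3607

Update 1:
  P(E) = 0.8214 × 0.3607 + 0.1089 × 0.6393 = 0.29627898 + 0.06961977 = 0.36589875
  P(H|E) = 0.29627898 / 0.36589875 = 0.8097

Update 2:
  P(E) = 0.8214 × 0.8097 + 0.1089 × 0.1903 = 0.66508758 + 0.02072367 = 0.68581125
  P(H|E) = 0.66508758 / 0.68581125 = 0.9698

Final posterior: 0.9698


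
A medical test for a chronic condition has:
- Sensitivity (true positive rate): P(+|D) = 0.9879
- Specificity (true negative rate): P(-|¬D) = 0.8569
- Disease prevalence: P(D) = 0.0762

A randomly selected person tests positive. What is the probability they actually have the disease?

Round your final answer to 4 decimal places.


Let D = has disease, + = positive test

Given:
- P(D) = 0.0762 (prevalence)
- P(+|D) = 0.9879 (sensitivity)
- P(-|¬D) = 0.8569 (specificity)
- P(+|¬D) = 0.1431 (false positive rate = 1 - specificity)

Step 1: Find P(+)
P(+) = P(+|D)P(D) + P(+|¬D)P(¬D)
     = 0.9879 × 0.0762 + 0.1431 × 0.9238
     = 0.07527798 + 0.13219578
     = 0.20747376

Step 2: Apply Bayes' theorem for P(D|+)
P(D|+) = P(+|D)P(D) / P(+)
       = 0.07527798 / 0.20747376
       = 0.3628


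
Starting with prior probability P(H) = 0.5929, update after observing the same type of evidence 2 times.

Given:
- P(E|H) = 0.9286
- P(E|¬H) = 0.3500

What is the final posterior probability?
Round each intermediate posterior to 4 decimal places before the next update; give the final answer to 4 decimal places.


Sequential Bayesian updating:

Initial prior: P(H) = 0.5929

Update 1:
  P(E) = 0.9286 × 0.5929 + 0.3500 × 0.4071 = 0.55056694 + 0.14248500 = 0.69305194
  P(H|E) = 0.55056694 / 0.69305194 = 0.7944

Update 2:
  P(E) = 0.9286 × 0.7944 + 0.3500 × 0.2056 = 0.73767984 + 0.07196000 = 0.80963984
  P(H|E) = 0.73767984 / 0.80963984 = 0.9111

Final posterior: 0.9111


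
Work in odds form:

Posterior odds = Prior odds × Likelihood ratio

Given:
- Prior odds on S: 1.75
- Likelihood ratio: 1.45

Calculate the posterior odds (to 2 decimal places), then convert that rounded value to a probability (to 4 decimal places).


Step 1: Calculate posterior odds
Posterior odds = Prior odds × LR
               = 1.75 × 1.45
               = 2.54

Step 2: Convert to probability
P(S|E) = Posterior odds / (1 + Posterior odds)
       = 2.54 / (1 + 2.54)
       = 2.54 / 3.54
       = 0.7175

The evidence increased P(S) from 0.6364 to 0.7175.


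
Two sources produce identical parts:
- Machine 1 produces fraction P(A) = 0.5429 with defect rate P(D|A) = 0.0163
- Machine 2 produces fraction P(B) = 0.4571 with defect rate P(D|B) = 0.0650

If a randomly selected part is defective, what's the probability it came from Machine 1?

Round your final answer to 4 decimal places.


Let A = from Machine 1, D = defective

Given:
- P(A) = 0.5429, P(B) = 0.4571
- P(D|A) = 0.0163, P(D|B) = 0.0650

Step 1: Find P(D)
P(D) = P(D|A)P(A) + P(D|B)P(B)
     = 0.0163 × 0.5429 + 0.0650 × 0.4571
     = 0.00884927 + 0.02971150
     = 0.03856077

Step 2: Apply Bayes' theorem
P(A|D) = P(D|A)P(A) / P(D)
       = 0.00884927 / 0.03856077
       = 0.2295


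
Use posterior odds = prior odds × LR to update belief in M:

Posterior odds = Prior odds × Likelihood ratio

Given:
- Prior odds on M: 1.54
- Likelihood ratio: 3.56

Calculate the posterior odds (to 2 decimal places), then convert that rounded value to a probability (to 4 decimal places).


Step 1: Calculate posterior odds
Posterior odds = Prior odds × LR
               = 1.54 × 3.56
               = 5.48

Step 2: Convert to probability
P(M|E) = Posterior odds / (1 + Posterior odds)
       = 5.48 / (1 + 5.48)
       = 5.48 / 6.48
       = 0.8457

The evidence increased P(M) from 0.6063 to 0.8457.


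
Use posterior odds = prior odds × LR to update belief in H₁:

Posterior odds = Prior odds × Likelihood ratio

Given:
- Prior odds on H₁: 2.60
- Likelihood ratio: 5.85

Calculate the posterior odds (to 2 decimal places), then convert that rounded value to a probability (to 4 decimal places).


Step 1: Calculate posterior odds
Posterior odds = Prior odds × LR
               = 2.60 × 5.85
               = 15.21

Step 2: Convert to probability
P(H₁|E) = Posterior odds / (1 + Posterior odds)
       = 15.21 / (1 + 15.21)
       = 15.21 / 16.21
       = 0.9383

The evidence increased P(H₁) from 0.7222 to 0.9383.


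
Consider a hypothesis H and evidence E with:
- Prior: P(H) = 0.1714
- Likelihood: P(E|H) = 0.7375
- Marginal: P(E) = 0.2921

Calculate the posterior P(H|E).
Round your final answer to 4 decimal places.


Using Bayes' theorem:

P(H|E) = P(E|H) × P(H) / P(E)
       = 0.7375 × 0.1714 / 0.2921
       = 0.12640750 / 0.2921
       = 0.4328

The evidence strengthens our belief in H.
Prior: 0.1714 → Posterior: 0.4328


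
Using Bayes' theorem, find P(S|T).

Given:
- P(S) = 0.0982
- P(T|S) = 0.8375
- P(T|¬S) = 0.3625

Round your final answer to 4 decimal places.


Bayes' theorem: P(S|T) = P(T|S) × P(S) / P(T)

Step 1: Calculate P(T) using law of total probability
P(T) = P(T|S)P(S) + P(T|¬S)P(¬S)
     = 0.8375 × 0.0982 + 0.3625 × 0.9018
     = 0.08224250 + 0.32690250
     = 0.40914500

Step 2: Apply Bayes' theorem
P(S|T) = P(T|S) × P(S) / P(T)
       = 0.08224250 / 0.40914500
       = 0.2010


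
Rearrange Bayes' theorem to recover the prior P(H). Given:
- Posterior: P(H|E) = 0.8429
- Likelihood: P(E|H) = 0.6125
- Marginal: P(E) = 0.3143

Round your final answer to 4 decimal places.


From Bayes' theorem: P(H|E) = P(E|H) × P(H) / P(E)

Rearranging for P(H):
P(H) = P(H|E) × P(E) / P(E|H)
     = 0.8429 × 0.3143 / 0.6125
     = 0.26492347 / 0.6125
     = 0.4325


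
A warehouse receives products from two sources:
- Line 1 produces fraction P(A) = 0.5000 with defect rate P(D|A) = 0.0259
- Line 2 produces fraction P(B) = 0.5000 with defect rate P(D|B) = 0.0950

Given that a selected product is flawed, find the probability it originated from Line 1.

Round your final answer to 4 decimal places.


Let A = from Line 1, D = flawed

Given:
- P(A) = 0.5000, P(B) = 0.5000
- P(D|A) = 0.0259, P(D|B) = 0.0950

Step 1: Find P(D)
P(D) = P(D|A)P(A) + P(D|B)P(B)
     = 0.0259 × 0.5000 + 0.0950 × 0.5000
     = 0.01295000 + 0.04750000
     = 0.06045000

Step 2: Apply Bayes' theorem
P(A|D) = P(D|A)P(A) / P(D)
       = 0.01295000 / 0.06045000
       = 0.2142


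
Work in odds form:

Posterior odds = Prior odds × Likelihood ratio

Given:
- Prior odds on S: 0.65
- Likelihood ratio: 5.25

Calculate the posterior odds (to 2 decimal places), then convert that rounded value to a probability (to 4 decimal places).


Step 1: Calculate posterior odds
Posterior odds = Prior odds × LR
               = 0.65 × 5.25
               = 3.41

Step 2: Convert to probability
P(S|E) = Posterior odds / (1 + Posterior odds)
       = 3.41 / (1 + 3.41)
       = 3.41 / 4.41
       = 0.7732

The evidence increased P(S) from 0.3939 to 0.7732.


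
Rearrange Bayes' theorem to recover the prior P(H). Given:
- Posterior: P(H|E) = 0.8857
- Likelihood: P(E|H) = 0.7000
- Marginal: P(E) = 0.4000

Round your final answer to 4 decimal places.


From Bayes' theorem: P(H|E) = P(E|H) × P(H) / P(E)

Rearranging for P(H):
P(H) = P(H|E) × P(E) / P(E|H)
     = 0.8857 × 0.4000 / 0.7000
     = 0.35428000 / 0.7000
     = 0.5061


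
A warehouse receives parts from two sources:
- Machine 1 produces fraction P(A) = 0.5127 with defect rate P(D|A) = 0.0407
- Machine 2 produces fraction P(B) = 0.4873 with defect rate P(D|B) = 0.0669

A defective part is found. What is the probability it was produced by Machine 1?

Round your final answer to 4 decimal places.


Let A = from Machine 1, D = defective

Given:
- P(A) = 0.5127, P(B) = 0.4873
- P(D|A) = 0.0407, P(D|B) = 0.0669

Step 1: Find P(D)
P(D) = P(D|A)P(A) + P(D|B)P(B)
     = 0.0407 × 0.5127 + 0.0669 × 0.4873
     = 0.02086689 + 0.03260037
     = 0.05346726

Step 2: Apply Bayes' theorem
P(A|D) = P(D|A)P(A) / P(D)
       = 0.02086689 / 0.05346726
       = 0.3903


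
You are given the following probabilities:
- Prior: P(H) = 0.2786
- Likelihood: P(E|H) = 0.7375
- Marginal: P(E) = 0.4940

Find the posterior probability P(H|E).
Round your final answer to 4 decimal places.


Using Bayes' theorem:

P(H|E) = P(E|H) × P(H) / P(E)
       = 0.7375 × 0.2786 / 0.4940
       = 0.20546750 / 0.4940
       = 0.4159

The evidence strengthens our belief in H.
Prior: 0.2786 → Posterior: 0.4159


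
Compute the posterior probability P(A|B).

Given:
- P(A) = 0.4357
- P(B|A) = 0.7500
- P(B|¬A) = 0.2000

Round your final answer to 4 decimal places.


Bayes' theorem: P(A|B) = P(B|A) × P(A) / P(B)

Step 1: Calculate P(B) using law of total probability
P(B) = P(B|A)P(A) + P(B|¬A)P(¬A)
     = 0.7500 × 0.4357 + 0.2000 × 0.5643
     = 0.32677500 + 0.11286000
     = 0.43963500

Step 2: Apply Bayes' theorem
P(A|B) = P(B|A) × P(A) / P(B)
       = 0.32677500 / 0.43963500
       = 0.7433


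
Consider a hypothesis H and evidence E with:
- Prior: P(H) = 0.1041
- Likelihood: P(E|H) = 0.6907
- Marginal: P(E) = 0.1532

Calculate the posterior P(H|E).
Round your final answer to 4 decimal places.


Using Bayes' theorem:

P(H|E) = P(E|H) × P(H) / P(E)
       = 0.6907 × 0.1041 / 0.1532
       = 0.07190187 / 0.1532
       = 0.4693

The evidence strengthens our belief in H.
Prior: 0.1041 → Posterior: 0.4693


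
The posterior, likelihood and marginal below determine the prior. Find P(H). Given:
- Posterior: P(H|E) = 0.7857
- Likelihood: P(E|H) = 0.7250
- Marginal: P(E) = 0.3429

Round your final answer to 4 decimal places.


From Bayes' theorem: P(H|E) = P(E|H) × P(H) / P(E)

Rearranging for P(H):
P(H) = P(H|E) × P(E) / P(E|H)
     = 0.7857 × 0.3429 / 0.7250
     = 0.26941653 / 0.7250
     = 0.3716


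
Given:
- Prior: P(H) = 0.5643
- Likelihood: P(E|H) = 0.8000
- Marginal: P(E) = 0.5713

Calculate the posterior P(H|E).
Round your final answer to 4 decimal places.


Using Bayes' theorem:

P(H|E) = P(E|H) × P(H) / P(E)
       = 0.8000 × 0.5643 / 0.5713
       = 0.45144000 / 0.5713
       = 0.7902

The evidence strengthens our belief in H.
Prior: 0.5643 → Posterior: 0.7902


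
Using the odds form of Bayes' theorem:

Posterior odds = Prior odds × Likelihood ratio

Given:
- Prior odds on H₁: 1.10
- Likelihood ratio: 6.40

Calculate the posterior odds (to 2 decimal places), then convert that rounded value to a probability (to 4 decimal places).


Step 1: Calculate posterior odds
Posterior odds = Prior odds × LR
               = 1.10 × 6.40
               = 7.04

Step 2: Convert to probability
P(H₁|E) = Posterior odds / (1 + Posterior odds)
       = 7.04 / (1 + 7.04)
       = 7.04 / 8.04
       = 0.8756

The evidence increased P(H₁) from 0.5238 to 0.8756.


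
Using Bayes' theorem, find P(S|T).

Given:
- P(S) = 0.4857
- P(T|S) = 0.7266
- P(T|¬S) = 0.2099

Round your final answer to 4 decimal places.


Bayes' theorem: P(S|T) = P(T|S) × P(S) / P(T)

Step 1: Calculate P(T) using law of total probability
P(T) = P(T|S)P(S) + P(T|¬S)P(¬S)
     = 0.7266 × 0.4857 + 0.2099 × 0.5143
     = 0.35290962 + 0.10795157
     = 0.46086119

Step 2: Apply Bayes' theorem
P(S|T) = P(T|S) × P(S) / P(T)
       = 0.35290962 / 0.46086119
       = 0.7658


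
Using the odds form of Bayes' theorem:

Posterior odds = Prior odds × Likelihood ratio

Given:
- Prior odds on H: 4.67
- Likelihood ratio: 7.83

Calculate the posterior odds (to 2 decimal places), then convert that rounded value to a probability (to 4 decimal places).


Step 1: Calculate posterior odds
Posterior odds = Prior odds × LR
               = 4.67 × 7.83
               = 36.57

Step 2: Convert to probability
P(H|E) = Posterior odds / (1 + Posterior odds)
       = 36.57 / (1 + 36.57)
       = 36.57 / 37.57
       = 0.9734

The evidence increased P(H) from 0.8236 to 0.9734.


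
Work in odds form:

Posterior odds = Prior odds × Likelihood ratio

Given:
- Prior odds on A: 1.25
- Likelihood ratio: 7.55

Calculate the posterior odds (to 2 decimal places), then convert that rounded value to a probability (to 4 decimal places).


Step 1: Calculate posterior odds
Posterior odds = Prior odds × LR
               = 1.25 × 7.55
               = 9.44

Step 2: Convert to probability
P(A|E) = Posterior odds / (1 + Posterior odds)
       = 9.44 / (1 + 9.44)
       = 9.44 / 10.44
       = 0.9042

The evidence increased P(A) from 0.5556 to 0.9042.


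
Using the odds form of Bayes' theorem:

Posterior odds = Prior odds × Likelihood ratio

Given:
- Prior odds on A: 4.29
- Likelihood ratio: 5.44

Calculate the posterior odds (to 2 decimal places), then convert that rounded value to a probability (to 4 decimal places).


Step 1: Calculate posterior odds
Posterior odds = Prior odds × LR
               = 4.29 × 5.44
               = 23.34

Step 2: Convert to probability
P(A|E) = Posterior odds / (1 + Posterior odds)
       = 23.34 / (1 + 23.34)
       = 23.34 / 24.34
       = 0.9589

The evidence increased P(A) from 0.8110 to 0.9589.


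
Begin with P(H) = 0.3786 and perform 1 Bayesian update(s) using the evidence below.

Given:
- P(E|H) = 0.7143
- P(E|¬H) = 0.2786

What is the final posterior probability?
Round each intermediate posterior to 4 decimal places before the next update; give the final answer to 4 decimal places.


Sequential Bayesian updating:

Initial prior: P(H) = 0.3786

Update 1:
  P(E) = 0.7143 × 0.3786 + 0.2786 × 0.6214 = 0.27043398 + 0.17312204 = 0.44355602
  P(H|E) = 0.27043398 / 0.44355602 = 0.6097

Final posterior: 0.6097


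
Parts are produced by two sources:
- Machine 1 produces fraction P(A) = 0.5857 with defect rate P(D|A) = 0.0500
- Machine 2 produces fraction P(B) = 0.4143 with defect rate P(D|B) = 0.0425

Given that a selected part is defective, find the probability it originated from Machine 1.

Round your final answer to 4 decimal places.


Let A = from Machine 1, D = defective

Given:
- P(A) = 0.5857, P(B) = 0.4143
- P(D|A) = 0.0500, P(D|B) = 0.0425

Step 1: Find P(D)
P(D) = P(D|A)P(A) + P(D|B)P(B)
     = 0.0500 × 0.5857 + 0.0425 × 0.4143
     = 0.02928500 + 0.01760775
     = 0.04689275

Step 2: Apply Bayes' theorem
P(A|D) = P(D|A)P(A) / P(D)
       = 0.02928500 / 0.04689275
       = 0.6245


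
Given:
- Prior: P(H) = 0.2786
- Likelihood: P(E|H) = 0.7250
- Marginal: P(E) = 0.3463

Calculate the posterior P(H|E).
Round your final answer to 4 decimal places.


Using Bayes' theorem:

P(H|E) = P(E|H) × P(H) / P(E)
       = 0.7250 × 0.2786 / 0.3463
       = 0.20198500 / 0.3463
       = 0.5833

The evidence strengthens our belief in H.
Prior: 0.2786 → Posterior: 0.5833


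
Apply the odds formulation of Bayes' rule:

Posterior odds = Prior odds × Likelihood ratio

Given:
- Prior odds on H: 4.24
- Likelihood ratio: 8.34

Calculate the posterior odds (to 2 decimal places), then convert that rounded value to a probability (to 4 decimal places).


Step 1: Calculate posterior odds
Posterior odds = Prior odds × LR
               = 4.24 × 8.34
               = 35.36

Step 2: Convert to probability
P(H|E) = Posterior odds / (1 + Posterior odds)
       = 35.36 / (1 + 35.36)
       = 35.36 / 36.36
       = 0.9725

The evidence increased P(H) from 0.8092 to 0.9725.


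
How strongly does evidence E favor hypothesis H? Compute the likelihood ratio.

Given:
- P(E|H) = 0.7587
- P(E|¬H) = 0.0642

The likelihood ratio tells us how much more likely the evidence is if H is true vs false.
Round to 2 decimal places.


Likelihood Ratio (LR) = P(E|H) / P(E|¬H)

LR = 0.7587 / 0.0642
   = 11.82

The evidence is 11.82 times more likely if H is true than if H is false.
LR > 1, so observing E raises the odds in favor of H.


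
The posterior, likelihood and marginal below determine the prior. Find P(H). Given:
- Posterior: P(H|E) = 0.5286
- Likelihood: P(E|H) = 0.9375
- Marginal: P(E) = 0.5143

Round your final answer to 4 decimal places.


From Bayes' theorem: P(H|E) = P(E|H) × P(H) / P(E)

Rearranging for P(H):
P(H) = P(H|E) × P(E) / P(E|H)
     = 0.5286 × 0.5143 / 0.9375
     = 0.27185898 / 0.9375
     = 0.2900


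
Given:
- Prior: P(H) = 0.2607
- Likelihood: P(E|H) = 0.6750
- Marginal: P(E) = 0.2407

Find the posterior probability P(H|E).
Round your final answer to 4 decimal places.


Using Bayes' theorem:

P(H|E) = P(E|H) × P(H) / P(E)
       = 0.6750 × 0.2607 / 0.2407
       = 0.17597250 / 0.2407
       = 0.7311

The evidence strengthens our belief in H.
Prior: 0.2607 → Posterior: 0.7311


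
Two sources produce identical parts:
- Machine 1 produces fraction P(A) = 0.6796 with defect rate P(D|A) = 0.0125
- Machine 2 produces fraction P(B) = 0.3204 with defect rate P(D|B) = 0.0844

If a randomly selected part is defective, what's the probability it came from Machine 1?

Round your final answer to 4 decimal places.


Let A = from Machine 1, D = defective

Given:
- P(A) = 0.6796, P(B) = 0.3204
- P(D|A) = 0.0125, P(D|B) = 0.0844

Step 1: Find P(D)
P(D) = P(D|A)P(A) + P(D|B)P(B)
     = 0.0125 × 0.6796 + 0.0844 × 0.3204
     = 0.00849500 + 0.02704176
     = 0.03553676

Step 2: Apply Bayes' theorem
P(A|D) = P(D|A)P(A) / P(D)
       = 0.00849500 / 0.03553676
       = 0.2390


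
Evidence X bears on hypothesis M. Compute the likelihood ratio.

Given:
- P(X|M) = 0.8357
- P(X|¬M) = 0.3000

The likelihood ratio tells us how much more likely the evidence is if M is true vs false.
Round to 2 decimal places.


Likelihood Ratio (LR) = P(X|M) / P(X|¬M)

LR = 0.8357 / 0.3000
   = 2.79

The evidence is 2.79 times more likely if M is true than if M is false.
Since LR > 1, the evidence supports M over ¬M.


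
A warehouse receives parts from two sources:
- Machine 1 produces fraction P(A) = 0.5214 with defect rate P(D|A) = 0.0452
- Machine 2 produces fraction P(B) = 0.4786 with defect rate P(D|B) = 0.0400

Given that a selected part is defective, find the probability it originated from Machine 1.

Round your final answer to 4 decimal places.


Let A = from Machine 1, D = defective

Given:
- P(A) = 0.5214, P(B) = 0.4786
- P(D|A) = 0.0452, P(D|B) = 0.0400

Step 1: Find P(D)
P(D) = P(D|A)P(A) + P(D|B)P(B)
     = 0.0452 × 0.5214 + 0.0400 × 0.4786
     = 0.02356728 + 0.01914400
     = 0.04271128

Step 2: Apply Bayes' theorem
P(A|D) = P(D|A)P(A) / P(D)
       = 0.02356728 / 0.04271128
       = 0.5518


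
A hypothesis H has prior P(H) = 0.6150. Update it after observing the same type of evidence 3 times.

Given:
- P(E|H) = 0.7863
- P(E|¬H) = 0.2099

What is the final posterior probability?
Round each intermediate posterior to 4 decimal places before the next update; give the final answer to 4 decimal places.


Sequential Bayesian updating:

Initial prior: P(H) = 0.6150

Update 1:
  P(E) = 0.7863 × 0.6150 + 0.2099 × 0.3850 = 0.48357450 + 0.08081150 = 0.56438600
  P(H|E) = 0.48357450 / 0.56438600 = 0.8568

Update 2:
  P(E) = 0.7863 × 0.8568 + 0.2099 × 0.1432 = 0.67370184 + 0.03005768 = 0.70375952
  P(H|E) = 0.67370184 / 0.70375952 = 0.9573

Update 3:
  P(E) = 0.7863 × 0.9573 + 0.2099 × 0.0427 = 0.75272499 + 0.00896273 = 0.76168772
  P(H|E) = 0.75272499 / 0.76168772 = 0.9882

Final posterior: 0.9882


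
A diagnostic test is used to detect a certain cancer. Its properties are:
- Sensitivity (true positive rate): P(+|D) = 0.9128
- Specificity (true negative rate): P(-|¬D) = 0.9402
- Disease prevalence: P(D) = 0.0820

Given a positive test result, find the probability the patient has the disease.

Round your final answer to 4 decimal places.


Let D = has disease, + = positive test

Given:
- P(D) = 0.0820 (prevalence)
- P(+|D) = 0.9128 (sensitivity)
- P(-|¬D) = 0.9402 (specificity)
- P(+|¬D) = 0.0598 (false positive rate = 1 - specificity)

Step 1: Find P(+)
P(+) = P(+|D)P(D) + P(+|¬D)P(¬D)
     = 0.9128 × 0.0820 + 0.0598 × 0.9180
     = 0.07484960 + 0.05489640
     = 0.12974600

Step 2: Apply Bayes' theorem for P(D|+)
P(D|+) = P(+|D)P(D) / P(+)
       = 0.07484960 / 0.12974600
       = 0.5769


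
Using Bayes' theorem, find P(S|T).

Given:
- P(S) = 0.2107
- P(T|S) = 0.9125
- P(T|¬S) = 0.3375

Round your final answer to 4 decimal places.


Bayes' theorem: P(S|T) = P(T|S) × P(S) / P(T)

Step 1: Calculate P(T) using law of total probability
P(T) = P(T|S)P(S) + P(T|¬S)P(¬S)
     = 0.9125 × 0.2107 + 0.3375 × 0.7893
     = 0.19226375 + 0.26638875
     = 0.45865250

Step 2: Apply Bayes' theorem
P(S|T) = P(T|S) × P(S) / P(T)
       = 0.19226375 / 0.45865250
       = 0.4192


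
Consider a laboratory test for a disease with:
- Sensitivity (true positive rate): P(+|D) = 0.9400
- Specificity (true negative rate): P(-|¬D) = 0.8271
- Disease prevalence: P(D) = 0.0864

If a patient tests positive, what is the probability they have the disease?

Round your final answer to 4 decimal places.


Let D = has disease, + = positive test

Given:
- P(D) = 0.0864 (prevalence)
- P(+|D) = 0.9400 (sensitivity)
- P(-|¬D) = 0.8271 (specificity)
- P(+|¬D) = 0.1729 (false positive rate = 1 - specificity)

Step 1: Find P(+)
P(+) = P(+|D)P(D) + P(+|¬D)P(¬D)
     = 0.9400 × 0.0864 + 0.1729 × 0.9136
     = 0.08121600 + 0.15796144
     = 0.23917744

Step 2: Apply Bayes' theorem for P(D|+)
P(D|+) = P(+|D)P(D) / P(+)
       = 0.08121600 / 0.23917744
       = 0.3396


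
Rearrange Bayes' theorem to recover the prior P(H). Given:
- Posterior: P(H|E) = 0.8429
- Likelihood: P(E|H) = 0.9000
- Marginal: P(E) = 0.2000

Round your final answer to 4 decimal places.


From Bayes' theorem: P(H|E) = P(E|H) × P(H) / P(E)

Rearranging for P(H):
P(H) = P(H|E) × P(E) / P(E|H)
     = 0.8429 × 0.2000 / 0.9000
     = 0.16858000 / 0.9000
     = 0.1873


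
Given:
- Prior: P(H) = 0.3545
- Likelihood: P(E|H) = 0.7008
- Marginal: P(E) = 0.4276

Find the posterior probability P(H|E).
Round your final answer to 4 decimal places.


Using Bayes' theorem:

P(H|E) = P(E|H) × P(H) / P(E)
       = 0.7008 × 0.3545 / 0.4276
       = 0.24843360 / 0.4276
       = 0.5810

The evidence strengthens our belief in H.
Prior: 0.3545 → Posterior: 0.5810


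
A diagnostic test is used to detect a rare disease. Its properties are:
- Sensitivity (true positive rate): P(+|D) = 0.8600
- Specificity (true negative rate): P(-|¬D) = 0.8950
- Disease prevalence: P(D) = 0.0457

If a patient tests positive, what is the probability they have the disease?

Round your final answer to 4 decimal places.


Let D = has disease, + = positive test

Given:
- P(D) = 0.0457 (prevalence)
- P(+|D) = 0.8600 (sensitivity)
- P(-|¬D) = 0.8950 (specificity)
- P(+|¬D) = 0.1050 (false positive rate = 1 - specificity)

Step 1: Find P(+)
P(+) = P(+|D)P(D) + P(+|¬D)P(¬D)
     = 0.8600 × 0.0457 + 0.1050 × 0.9543
     = 0.03930200 + 0.10020150
     = 0.13950350

Step 2: Apply Bayes' theorem for P(D|+)
P(D|+) = P(+|D)P(D) / P(+)
       = 0.03930200 / 0.13950350
       = 0.2817


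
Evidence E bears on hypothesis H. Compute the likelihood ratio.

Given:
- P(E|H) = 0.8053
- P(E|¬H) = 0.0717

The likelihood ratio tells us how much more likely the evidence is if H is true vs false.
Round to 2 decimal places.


Likelihood Ratio (LR) = P(E|H) / P(E|¬H)

LR = 0.8053 / 0.0717
   = 11.23

The evidence is 11.23 times more likely if H is true than if H is false.
Because LR exceeds 1, E is evidence for H.


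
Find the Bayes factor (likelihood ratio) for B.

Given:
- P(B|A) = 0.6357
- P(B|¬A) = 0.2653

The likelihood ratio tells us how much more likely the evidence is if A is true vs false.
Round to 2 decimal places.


Likelihood Ratio (LR) = P(B|A) / P(B|¬A)

LR = 0.6357 / 0.2653
   = 2.40

The evidence is 2.40 times more likely if A is true than if A is false.
Since LR > 1, the evidence supports A over ¬A.


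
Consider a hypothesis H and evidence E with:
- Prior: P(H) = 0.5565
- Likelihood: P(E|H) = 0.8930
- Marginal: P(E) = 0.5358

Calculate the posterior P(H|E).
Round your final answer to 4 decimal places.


Using Bayes' theorem:

P(H|E) = P(E|H) × P(H) / P(E)
       = 0.8930 × 0.5565 / 0.5358
       = 0.49695450 / 0.5358
       = 0.9275

The evidence strengthens our belief in H.
Prior: 0.5565 → Posterior: 0.9275


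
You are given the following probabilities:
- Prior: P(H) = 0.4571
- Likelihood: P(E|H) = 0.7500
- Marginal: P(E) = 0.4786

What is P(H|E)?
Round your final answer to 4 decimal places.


Using Bayes' theorem:

P(H|E) = P(E|H) × P(H) / P(E)
       = 0.7500 × 0.4571 / 0.4786
       = 0.34282500 / 0.4786
       = 0.7163

The evidence strengthens our belief in H.
Prior: 0.4571 → Posterior: 0.7163


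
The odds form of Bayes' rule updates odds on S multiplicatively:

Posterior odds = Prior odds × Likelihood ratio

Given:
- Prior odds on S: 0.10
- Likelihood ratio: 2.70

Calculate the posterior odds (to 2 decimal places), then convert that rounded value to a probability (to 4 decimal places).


Step 1: Calculate posterior odds
Posterior odds = Prior odds × LR
               = 0.10 × 2.70
               = 0.27

Step 2: Convert to probability
P(S|E) = Posterior odds / (1 + Posterior odds)
       = 0.27 / (1 + 0.27)
       = 0.27 / 1.27
       = 0.2126

The evidence increased P(S) from 0.0909 to 0.2126.


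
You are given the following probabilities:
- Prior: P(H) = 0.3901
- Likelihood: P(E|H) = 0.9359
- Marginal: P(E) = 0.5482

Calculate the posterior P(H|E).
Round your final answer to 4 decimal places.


Using Bayes' theorem:

P(H|E) = P(E|H) × P(H) / P(E)
       = 0.9359 × 0.3901 / 0.5482
       = 0.36509459 / 0.5482
       = 0.6660

The evidence strengthens our belief in H.
Prior: 0.3901 → Posterior: 0.6660


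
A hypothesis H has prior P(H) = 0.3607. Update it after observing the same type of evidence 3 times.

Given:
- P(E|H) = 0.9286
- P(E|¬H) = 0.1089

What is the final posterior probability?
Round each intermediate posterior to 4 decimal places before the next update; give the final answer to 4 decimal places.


Sequential Bayesian updating:

Initial prior: P(H) = 0.3607

Update 1:
  P(E) = 0.9286 × 0.3607 + 0.1089 × 0.6393 = 0.33494602 + 0.06961977 = 0.40456579
  P(H|E) = 0.33494602 / 0.40456579 = 0.8279

Update 2:
  P(E) = 0.9286 × 0.8279 + 0.1089 × 0.1721 = 0.76878794 + 0.01874169 = 0.78752963
  P(H|E) = 0.76878794 / 0.78752963 = 0.9762

Update 3:
  P(E) = 0.9286 × 0.9762 + 0.1089 × 0.0238 = 0.90649932 + 0.00259182 = 0.90909114
  P(H|E) = 0.90649932 / 0.90909114 = 0.9971

Final posterior: 0.9971


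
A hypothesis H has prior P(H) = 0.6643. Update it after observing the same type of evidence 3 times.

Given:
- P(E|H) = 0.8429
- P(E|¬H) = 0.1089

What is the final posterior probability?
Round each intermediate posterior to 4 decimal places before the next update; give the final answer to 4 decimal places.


Sequential Bayesian updating:

Initial prior: P(H) = 0.6643

Update 1:
  P(E) = 0.8429 × 0.6643 + 0.1089 × 0.3357 = 0.55993847 + 0.03655773 = 0.59649620
  P(H|E) = 0.55993847 / 0.59649620 = 0.9387

Update 2:
  P(E) = 0.8429 × 0.9387 + 0.1089 × 0.0613 = 0.79123023 + 0.00667557 = 0.79790580
  P(H|E) = 0.79123023 / 0.79790580 = 0.9916

Update 3:
  P(E) = 0.8429 × 0.9916 + 0.1089 × 0.0084 = 0.83581964 + 0.00091476 = 0.83673440
  P(H|E) = 0.83581964 / 0.83673440 = 0.9989

Final posterior: 0.9989


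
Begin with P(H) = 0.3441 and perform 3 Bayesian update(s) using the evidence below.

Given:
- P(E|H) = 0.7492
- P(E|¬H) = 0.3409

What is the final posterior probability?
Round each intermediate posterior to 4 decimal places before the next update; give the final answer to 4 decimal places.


Sequential Bayesian updating:

Initial prior: P(H) = 0.3441

Update 1:
  P(E) = 0.7492 × 0.3441 + 0.3409 × 0.6559 = 0.25779972 + 0.22359631 = 0.48139603
  P(H|E) = 0.25779972 / 0.48139603 = 0.5355

Update 2:
  P(E) = 0.7492 × 0.5355 + 0.3409 × 0.4645 = 0.40119660 + 0.15834805 = 0.55954465
  P(H|E) = 0.40119660 / 0.55954465 = 0.7170

Update 3:
  P(E) = 0.7492 × 0.7170 + 0.3409 × 0.2830 = 0.53717640 + 0.09647470 = 0.63365110
  P(H|E) = 0.53717640 / 0.63365110 = 0.8477

Final posterior: 0.8477


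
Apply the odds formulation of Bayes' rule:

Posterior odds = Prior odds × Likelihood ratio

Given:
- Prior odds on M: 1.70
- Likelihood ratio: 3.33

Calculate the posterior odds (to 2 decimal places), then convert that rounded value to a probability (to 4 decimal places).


Step 1: Calculate posterior odds
Posterior odds = Prior odds × LR
               = 1.70 × 3.33
               = 5.66

Step 2: Convert to probability
P(M|E) = Posterior odds / (1 + Posterior odds)
       = 5.66 / (1 + 5.66)
       = 5.66 / 6.66
       = 0.8498

The evidence increased P(M) from 0.6296 to 0.8498.
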